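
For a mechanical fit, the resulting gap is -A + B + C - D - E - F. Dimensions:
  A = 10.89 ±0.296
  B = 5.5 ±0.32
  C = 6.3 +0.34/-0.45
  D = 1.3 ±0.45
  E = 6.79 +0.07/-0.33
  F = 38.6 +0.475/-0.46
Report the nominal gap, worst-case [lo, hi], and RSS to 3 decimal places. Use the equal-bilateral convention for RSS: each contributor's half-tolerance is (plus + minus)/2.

Stack each dimension's contribution:
  -A: nom -10.890 → Σnom=-10.890; wc +0.296/-0.296 → slack +0.296/-0.296; half-tol=0.296, Σhalf²=0.087616
  +B: nom +5.500 → Σnom=-5.390; wc +0.320/-0.320 → slack +0.616/-0.616; half-tol=0.320, Σhalf²=0.190016
  +C: nom +6.300 → Σnom=0.910; wc +0.340/-0.450 → slack +0.956/-1.066; half-tol=0.395, Σhalf²=0.346041
  -D: nom -1.300 → Σnom=-0.390; wc +0.450/-0.450 → slack +1.406/-1.516; half-tol=0.450, Σhalf²=0.548541
  -E: nom -6.790 → Σnom=-7.180; wc +0.330/-0.070 → slack +1.736/-1.586; half-tol=0.200, Σhalf²=0.588541
  -F: nom -38.600 → Σnom=-45.780; wc +0.460/-0.475 → slack +2.196/-2.061; half-tol=0.468, Σhalf²=0.807097
Nominal = -45.780. Worst-case = [-45.780 - 2.061, -45.780 + 2.196] = [-47.841, -43.584]. RSS = √0.807097 = 0.898.

nominal=-45.780 wc=[-47.841,-43.584] rss=0.898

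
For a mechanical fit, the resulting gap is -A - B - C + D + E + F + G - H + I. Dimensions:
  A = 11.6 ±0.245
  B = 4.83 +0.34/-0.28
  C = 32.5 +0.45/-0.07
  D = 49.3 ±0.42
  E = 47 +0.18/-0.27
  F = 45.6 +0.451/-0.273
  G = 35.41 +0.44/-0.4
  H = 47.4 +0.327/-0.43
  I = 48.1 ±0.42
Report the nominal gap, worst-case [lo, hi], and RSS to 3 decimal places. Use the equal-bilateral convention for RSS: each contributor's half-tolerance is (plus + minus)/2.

nominal=129.080 wc=[125.935,132.016] rss=1.038

Stack each dimension's contribution:
  -A: nom -11.600 → Σnom=-11.600; wc +0.245/-0.245 → slack +0.245/-0.245; half-tol=0.245, Σhalf²=0.060025
  -B: nom -4.830 → Σnom=-16.430; wc +0.280/-0.340 → slack +0.525/-0.585; half-tol=0.310, Σhalf²=0.156125
  -C: nom -32.500 → Σnom=-48.930; wc +0.070/-0.450 → slack +0.595/-1.035; half-tol=0.260, Σhalf²=0.223725
  +D: nom +49.300 → Σnom=0.370; wc +0.420/-0.420 → slack +1.015/-1.455; half-tol=0.420, Σhalf²=0.400125
  +E: nom +47.000 → Σnom=47.370; wc +0.180/-0.270 → slack +1.195/-1.725; half-tol=0.225, Σhalf²=0.450750
  +F: nom +45.600 → Σnom=92.970; wc +0.451/-0.273 → slack +1.646/-1.998; half-tol=0.362, Σhalf²=0.581794
  +G: nom +35.410 → Σnom=128.380; wc +0.440/-0.400 → slack +2.086/-2.398; half-tol=0.420, Σhalf²=0.758194
  -H: nom -47.400 → Σnom=80.980; wc +0.430/-0.327 → slack +2.516/-2.725; half-tol=0.379, Σhalf²=0.901456
  +I: nom +48.100 → Σnom=129.080; wc +0.420/-0.420 → slack +2.936/-3.145; half-tol=0.420, Σhalf²=1.077856
Nominal = 129.080. Worst-case = [129.080 - 3.145, 129.080 + 2.936] = [125.935, 132.016]. RSS = √1.077856 = 1.038.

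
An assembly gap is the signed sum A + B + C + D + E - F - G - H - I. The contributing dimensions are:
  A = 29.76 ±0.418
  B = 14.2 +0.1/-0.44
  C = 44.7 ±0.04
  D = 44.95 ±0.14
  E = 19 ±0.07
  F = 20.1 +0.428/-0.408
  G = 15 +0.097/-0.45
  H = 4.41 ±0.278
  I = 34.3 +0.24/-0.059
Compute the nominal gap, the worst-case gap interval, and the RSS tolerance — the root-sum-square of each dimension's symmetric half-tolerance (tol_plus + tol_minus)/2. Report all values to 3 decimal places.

nominal=78.800 wc=[76.649,80.763] rss=0.789

Stack each dimension's contribution:
  +A: nom +29.760 → Σnom=29.760; wc +0.418/-0.418 → slack +0.418/-0.418; half-tol=0.418, Σhalf²=0.174724
  +B: nom +14.200 → Σnom=43.960; wc +0.100/-0.440 → slack +0.518/-0.858; half-tol=0.270, Σhalf²=0.247624
  +C: nom +44.700 → Σnom=88.660; wc +0.040/-0.040 → slack +0.558/-0.898; half-tol=0.040, Σhalf²=0.249224
  +D: nom +44.950 → Σnom=133.610; wc +0.140/-0.140 → slack +0.698/-1.038; half-tol=0.140, Σhalf²=0.268824
  +E: nom +19.000 → Σnom=152.610; wc +0.070/-0.070 → slack +0.768/-1.108; half-tol=0.070, Σhalf²=0.273724
  -F: nom -20.100 → Σnom=132.510; wc +0.408/-0.428 → slack +1.176/-1.536; half-tol=0.418, Σhalf²=0.448448
  -G: nom -15.000 → Σnom=117.510; wc +0.450/-0.097 → slack +1.626/-1.633; half-tol=0.274, Σhalf²=0.523250
  -H: nom -4.410 → Σnom=113.100; wc +0.278/-0.278 → slack +1.904/-1.911; half-tol=0.278, Σhalf²=0.600534
  -I: nom -34.300 → Σnom=78.800; wc +0.059/-0.240 → slack +1.963/-2.151; half-tol=0.149, Σhalf²=0.622885
Nominal = 78.800. Worst-case = [78.800 - 2.151, 78.800 + 1.963] = [76.649, 80.763]. RSS = √0.622885 = 0.789.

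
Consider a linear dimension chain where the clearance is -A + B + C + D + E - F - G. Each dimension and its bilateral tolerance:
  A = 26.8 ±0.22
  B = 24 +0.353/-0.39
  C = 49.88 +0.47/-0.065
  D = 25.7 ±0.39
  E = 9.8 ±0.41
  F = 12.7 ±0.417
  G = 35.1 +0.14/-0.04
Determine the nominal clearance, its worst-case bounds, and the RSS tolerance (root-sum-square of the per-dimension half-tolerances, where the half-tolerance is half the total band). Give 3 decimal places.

nominal=34.780 wc=[32.748,37.080] rss=0.872

Stack each dimension's contribution:
  -A: nom -26.800 → Σnom=-26.800; wc +0.220/-0.220 → slack +0.220/-0.220; half-tol=0.220, Σhalf²=0.048400
  +B: nom +24.000 → Σnom=-2.800; wc +0.353/-0.390 → slack +0.573/-0.610; half-tol=0.371, Σhalf²=0.186412
  +C: nom +49.880 → Σnom=47.080; wc +0.470/-0.065 → slack +1.043/-0.675; half-tol=0.267, Σhalf²=0.257968
  +D: nom +25.700 → Σnom=72.780; wc +0.390/-0.390 → slack +1.433/-1.065; half-tol=0.390, Σhalf²=0.410069
  +E: nom +9.800 → Σnom=82.580; wc +0.410/-0.410 → slack +1.843/-1.475; half-tol=0.410, Σhalf²=0.578168
  -F: nom -12.700 → Σnom=69.880; wc +0.417/-0.417 → slack +2.260/-1.892; half-tol=0.417, Σhalf²=0.752057
  -G: nom -35.100 → Σnom=34.780; wc +0.040/-0.140 → slack +2.300/-2.032; half-tol=0.090, Σhalf²=0.760157
Nominal = 34.780. Worst-case = [34.780 - 2.032, 34.780 + 2.300] = [32.748, 37.080]. RSS = √0.760157 = 0.872.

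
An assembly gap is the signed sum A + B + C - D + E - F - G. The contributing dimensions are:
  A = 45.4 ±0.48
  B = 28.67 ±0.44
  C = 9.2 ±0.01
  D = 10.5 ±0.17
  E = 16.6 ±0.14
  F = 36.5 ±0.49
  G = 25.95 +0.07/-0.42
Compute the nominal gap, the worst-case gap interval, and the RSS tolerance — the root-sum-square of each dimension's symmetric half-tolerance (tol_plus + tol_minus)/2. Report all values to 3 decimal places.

nominal=26.920 wc=[25.120,29.070] rss=0.879

Stack each dimension's contribution:
  +A: nom +45.400 → Σnom=45.400; wc +0.480/-0.480 → slack +0.480/-0.480; half-tol=0.480, Σhalf²=0.230400
  +B: nom +28.670 → Σnom=74.070; wc +0.440/-0.440 → slack +0.920/-0.920; half-tol=0.440, Σhalf²=0.424000
  +C: nom +9.200 → Σnom=83.270; wc +0.010/-0.010 → slack +0.930/-0.930; half-tol=0.010, Σhalf²=0.424100
  -D: nom -10.500 → Σnom=72.770; wc +0.170/-0.170 → slack +1.100/-1.100; half-tol=0.170, Σhalf²=0.453000
  +E: nom +16.600 → Σnom=89.370; wc +0.140/-0.140 → slack +1.240/-1.240; half-tol=0.140, Σhalf²=0.472600
  -F: nom -36.500 → Σnom=52.870; wc +0.490/-0.490 → slack +1.730/-1.730; half-tol=0.490, Σhalf²=0.712700
  -G: nom -25.950 → Σnom=26.920; wc +0.420/-0.070 → slack +2.150/-1.800; half-tol=0.245, Σhalf²=0.772725
Nominal = 26.920. Worst-case = [26.920 - 1.800, 26.920 + 2.150] = [25.120, 29.070]. RSS = √0.772725 = 0.879.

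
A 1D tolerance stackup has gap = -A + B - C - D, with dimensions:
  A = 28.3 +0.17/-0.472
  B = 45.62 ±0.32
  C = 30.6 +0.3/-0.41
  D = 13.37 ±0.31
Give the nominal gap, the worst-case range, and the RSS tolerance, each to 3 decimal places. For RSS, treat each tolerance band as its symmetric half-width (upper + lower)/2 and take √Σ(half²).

nominal=-26.650 wc=[-27.750,-25.138] rss=0.654

Stack each dimension's contribution:
  -A: nom -28.300 → Σnom=-28.300; wc +0.472/-0.170 → slack +0.472/-0.170; half-tol=0.321, Σhalf²=0.103041
  +B: nom +45.620 → Σnom=17.320; wc +0.320/-0.320 → slack +0.792/-0.490; half-tol=0.320, Σhalf²=0.205441
  -C: nom -30.600 → Σnom=-13.280; wc +0.410/-0.300 → slack +1.202/-0.790; half-tol=0.355, Σhalf²=0.331466
  -D: nom -13.370 → Σnom=-26.650; wc +0.310/-0.310 → slack +1.512/-1.100; half-tol=0.310, Σhalf²=0.427566
Nominal = -26.650. Worst-case = [-26.650 - 1.100, -26.650 + 1.512] = [-27.750, -25.138]. RSS = √0.427566 = 0.654.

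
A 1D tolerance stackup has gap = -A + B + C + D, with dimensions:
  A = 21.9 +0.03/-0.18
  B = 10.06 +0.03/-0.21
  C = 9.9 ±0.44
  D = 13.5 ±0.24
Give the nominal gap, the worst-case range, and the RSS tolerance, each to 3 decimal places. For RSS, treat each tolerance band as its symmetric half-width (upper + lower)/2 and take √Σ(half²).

Stack each dimension's contribution:
  -A: nom -21.900 → Σnom=-21.900; wc +0.180/-0.030 → slack +0.180/-0.030; half-tol=0.105, Σhalf²=0.011025
  +B: nom +10.060 → Σnom=-11.840; wc +0.030/-0.210 → slack +0.210/-0.240; half-tol=0.120, Σhalf²=0.025425
  +C: nom +9.900 → Σnom=-1.940; wc +0.440/-0.440 → slack +0.650/-0.680; half-tol=0.440, Σhalf²=0.219025
  +D: nom +13.500 → Σnom=11.560; wc +0.240/-0.240 → slack +0.890/-0.920; half-tol=0.240, Σhalf²=0.276625
Nominal = 11.560. Worst-case = [11.560 - 0.920, 11.560 + 0.890] = [10.640, 12.450]. RSS = √0.276625 = 0.526.

nominal=11.560 wc=[10.640,12.450] rss=0.526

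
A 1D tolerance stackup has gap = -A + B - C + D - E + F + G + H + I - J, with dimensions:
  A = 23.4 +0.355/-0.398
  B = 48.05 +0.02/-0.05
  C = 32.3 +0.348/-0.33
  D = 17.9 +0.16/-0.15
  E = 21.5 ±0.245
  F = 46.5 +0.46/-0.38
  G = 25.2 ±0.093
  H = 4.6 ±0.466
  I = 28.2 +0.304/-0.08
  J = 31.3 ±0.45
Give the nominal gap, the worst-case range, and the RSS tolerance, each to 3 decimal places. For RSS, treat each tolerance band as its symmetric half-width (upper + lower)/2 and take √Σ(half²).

nominal=61.950 wc=[59.333,64.876] rss=0.992

Stack each dimension's contribution:
  -A: nom -23.400 → Σnom=-23.400; wc +0.398/-0.355 → slack +0.398/-0.355; half-tol=0.377, Σhalf²=0.141752
  +B: nom +48.050 → Σnom=24.650; wc +0.020/-0.050 → slack +0.418/-0.405; half-tol=0.035, Σhalf²=0.142977
  -C: nom -32.300 → Σnom=-7.650; wc +0.330/-0.348 → slack +0.748/-0.753; half-tol=0.339, Σhalf²=0.257898
  +D: nom +17.900 → Σnom=10.250; wc +0.160/-0.150 → slack +0.908/-0.903; half-tol=0.155, Σhalf²=0.281923
  -E: nom -21.500 → Σnom=-11.250; wc +0.245/-0.245 → slack +1.153/-1.148; half-tol=0.245, Σhalf²=0.341948
  +F: nom +46.500 → Σnom=35.250; wc +0.460/-0.380 → slack +1.613/-1.528; half-tol=0.420, Σhalf²=0.518348
  +G: nom +25.200 → Σnom=60.450; wc +0.093/-0.093 → slack +1.706/-1.621; half-tol=0.093, Σhalf²=0.526997
  +H: nom +4.600 → Σnom=65.050; wc +0.466/-0.466 → slack +2.172/-2.087; half-tol=0.466, Σhalf²=0.744153
  +I: nom +28.200 → Σnom=93.250; wc +0.304/-0.080 → slack +2.476/-2.167; half-tol=0.192, Σhalf²=0.781017
  -J: nom -31.300 → Σnom=61.950; wc +0.450/-0.450 → slack +2.926/-2.617; half-tol=0.450, Σhalf²=0.983517
Nominal = 61.950. Worst-case = [61.950 - 2.617, 61.950 + 2.926] = [59.333, 64.876]. RSS = √0.983517 = 0.992.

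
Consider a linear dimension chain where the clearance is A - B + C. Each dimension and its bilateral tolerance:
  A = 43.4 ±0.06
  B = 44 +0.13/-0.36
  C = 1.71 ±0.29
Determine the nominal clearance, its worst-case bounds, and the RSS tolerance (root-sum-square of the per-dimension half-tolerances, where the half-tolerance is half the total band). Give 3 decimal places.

Stack each dimension's contribution:
  +A: nom +43.400 → Σnom=43.400; wc +0.060/-0.060 → slack +0.060/-0.060; half-tol=0.060, Σhalf²=0.003600
  -B: nom -44.000 → Σnom=-0.600; wc +0.360/-0.130 → slack +0.420/-0.190; half-tol=0.245, Σhalf²=0.063625
  +C: nom +1.710 → Σnom=1.110; wc +0.290/-0.290 → slack +0.710/-0.480; half-tol=0.290, Σhalf²=0.147725
Nominal = 1.110. Worst-case = [1.110 - 0.480, 1.110 + 0.710] = [0.630, 1.820]. RSS = √0.147725 = 0.384.

nominal=1.110 wc=[0.630,1.820] rss=0.384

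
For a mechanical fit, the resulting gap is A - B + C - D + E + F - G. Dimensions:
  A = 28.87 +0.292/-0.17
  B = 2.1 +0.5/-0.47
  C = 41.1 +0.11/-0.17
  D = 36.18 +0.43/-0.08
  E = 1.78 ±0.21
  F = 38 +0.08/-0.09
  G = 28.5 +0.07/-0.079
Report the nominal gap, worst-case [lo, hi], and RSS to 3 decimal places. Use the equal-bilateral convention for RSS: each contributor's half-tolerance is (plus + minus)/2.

nominal=42.970 wc=[41.330,44.291] rss=0.656

Stack each dimension's contribution:
  +A: nom +28.870 → Σnom=28.870; wc +0.292/-0.170 → slack +0.292/-0.170; half-tol=0.231, Σhalf²=0.053361
  -B: nom -2.100 → Σnom=26.770; wc +0.470/-0.500 → slack +0.762/-0.670; half-tol=0.485, Σhalf²=0.288586
  +C: nom +41.100 → Σnom=67.870; wc +0.110/-0.170 → slack +0.872/-0.840; half-tol=0.140, Σhalf²=0.308186
  -D: nom -36.180 → Σnom=31.690; wc +0.080/-0.430 → slack +0.952/-1.270; half-tol=0.255, Σhalf²=0.373211
  +E: nom +1.780 → Σnom=33.470; wc +0.210/-0.210 → slack +1.162/-1.480; half-tol=0.210, Σhalf²=0.417311
  +F: nom +38.000 → Σnom=71.470; wc +0.080/-0.090 → slack +1.242/-1.570; half-tol=0.085, Σhalf²=0.424536
  -G: nom -28.500 → Σnom=42.970; wc +0.079/-0.070 → slack +1.321/-1.640; half-tol=0.075, Σhalf²=0.430086
Nominal = 42.970. Worst-case = [42.970 - 1.640, 42.970 + 1.321] = [41.330, 44.291]. RSS = √0.430086 = 0.656.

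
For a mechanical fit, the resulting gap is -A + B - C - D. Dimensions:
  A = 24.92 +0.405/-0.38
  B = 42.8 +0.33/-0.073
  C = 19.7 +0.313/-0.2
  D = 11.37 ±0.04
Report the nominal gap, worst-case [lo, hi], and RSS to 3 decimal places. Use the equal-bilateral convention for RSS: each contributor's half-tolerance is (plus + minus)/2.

nominal=-13.190 wc=[-14.021,-12.240] rss=0.512

Stack each dimension's contribution:
  -A: nom -24.920 → Σnom=-24.920; wc +0.380/-0.405 → slack +0.380/-0.405; half-tol=0.393, Σhalf²=0.154056
  +B: nom +42.800 → Σnom=17.880; wc +0.330/-0.073 → slack +0.710/-0.478; half-tol=0.202, Σhalf²=0.194659
  -C: nom -19.700 → Σnom=-1.820; wc +0.200/-0.313 → slack +0.910/-0.791; half-tol=0.257, Σhalf²=0.260451
  -D: nom -11.370 → Σnom=-13.190; wc +0.040/-0.040 → slack +0.950/-0.831; half-tol=0.040, Σhalf²=0.262051
Nominal = -13.190. Worst-case = [-13.190 - 0.831, -13.190 + 0.950] = [-14.021, -12.240]. RSS = √0.262051 = 0.512.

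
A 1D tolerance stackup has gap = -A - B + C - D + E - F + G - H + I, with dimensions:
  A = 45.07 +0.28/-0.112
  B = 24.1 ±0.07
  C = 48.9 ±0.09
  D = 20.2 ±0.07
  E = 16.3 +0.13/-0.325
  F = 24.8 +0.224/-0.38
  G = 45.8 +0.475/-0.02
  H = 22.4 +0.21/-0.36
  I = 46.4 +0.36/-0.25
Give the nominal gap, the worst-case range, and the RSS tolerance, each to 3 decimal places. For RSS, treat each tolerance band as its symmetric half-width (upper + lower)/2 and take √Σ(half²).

Stack each dimension's contribution:
  -A: nom -45.070 → Σnom=-45.070; wc +0.112/-0.280 → slack +0.112/-0.280; half-tol=0.196, Σhalf²=0.038416
  -B: nom -24.100 → Σnom=-69.170; wc +0.070/-0.070 → slack +0.182/-0.350; half-tol=0.070, Σhalf²=0.043316
  +C: nom +48.900 → Σnom=-20.270; wc +0.090/-0.090 → slack +0.272/-0.440; half-tol=0.090, Σhalf²=0.051416
  -D: nom -20.200 → Σnom=-40.470; wc +0.070/-0.070 → slack +0.342/-0.510; half-tol=0.070, Σhalf²=0.056316
  +E: nom +16.300 → Σnom=-24.170; wc +0.130/-0.325 → slack +0.472/-0.835; half-tol=0.228, Σhalf²=0.108072
  -F: nom -24.800 → Σnom=-48.970; wc +0.380/-0.224 → slack +0.852/-1.059; half-tol=0.302, Σhalf²=0.199276
  +G: nom +45.800 → Σnom=-3.170; wc +0.475/-0.020 → slack +1.327/-1.079; half-tol=0.247, Σhalf²=0.260533
  -H: nom -22.400 → Σnom=-25.570; wc +0.360/-0.210 → slack +1.687/-1.289; half-tol=0.285, Σhalf²=0.341757
  +I: nom +46.400 → Σnom=20.830; wc +0.360/-0.250 → slack +2.047/-1.539; half-tol=0.305, Σhalf²=0.434782
Nominal = 20.830. Worst-case = [20.830 - 1.539, 20.830 + 2.047] = [19.291, 22.877]. RSS = √0.434782 = 0.659.

nominal=20.830 wc=[19.291,22.877] rss=0.659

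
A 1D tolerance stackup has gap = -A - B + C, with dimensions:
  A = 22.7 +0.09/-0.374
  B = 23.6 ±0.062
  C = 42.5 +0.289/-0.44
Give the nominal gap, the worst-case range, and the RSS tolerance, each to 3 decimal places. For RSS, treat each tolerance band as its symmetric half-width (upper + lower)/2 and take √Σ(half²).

Stack each dimension's contribution:
  -A: nom -22.700 → Σnom=-22.700; wc +0.374/-0.090 → slack +0.374/-0.090; half-tol=0.232, Σhalf²=0.053824
  -B: nom -23.600 → Σnom=-46.300; wc +0.062/-0.062 → slack +0.436/-0.152; half-tol=0.062, Σhalf²=0.057668
  +C: nom +42.500 → Σnom=-3.800; wc +0.289/-0.440 → slack +0.725/-0.592; half-tol=0.364, Σhalf²=0.190528
Nominal = -3.800. Worst-case = [-3.800 - 0.592, -3.800 + 0.725] = [-4.392, -3.075]. RSS = √0.190528 = 0.436.

nominal=-3.800 wc=[-4.392,-3.075] rss=0.436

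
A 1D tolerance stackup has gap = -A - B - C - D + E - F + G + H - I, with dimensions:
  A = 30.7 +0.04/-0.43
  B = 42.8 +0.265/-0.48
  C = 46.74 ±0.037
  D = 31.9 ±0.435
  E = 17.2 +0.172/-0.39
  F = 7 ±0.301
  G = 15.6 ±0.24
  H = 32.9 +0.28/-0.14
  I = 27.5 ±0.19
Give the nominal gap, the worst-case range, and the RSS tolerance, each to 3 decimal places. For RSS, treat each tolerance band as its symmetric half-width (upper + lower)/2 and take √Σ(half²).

Stack each dimension's contribution:
  -A: nom -30.700 → Σnom=-30.700; wc +0.430/-0.040 → slack +0.430/-0.040; half-tol=0.235, Σhalf²=0.055225
  -B: nom -42.800 → Σnom=-73.500; wc +0.480/-0.265 → slack +0.910/-0.305; half-tol=0.372, Σhalf²=0.193981
  -C: nom -46.740 → Σnom=-120.240; wc +0.037/-0.037 → slack +0.947/-0.342; half-tol=0.037, Σhalf²=0.195350
  -D: nom -31.900 → Σnom=-152.140; wc +0.435/-0.435 → slack +1.382/-0.777; half-tol=0.435, Σhalf²=0.384575
  +E: nom +17.200 → Σnom=-134.940; wc +0.172/-0.390 → slack +1.554/-1.167; half-tol=0.281, Σhalf²=0.463536
  -F: nom -7.000 → Σnom=-141.940; wc +0.301/-0.301 → slack +1.855/-1.468; half-tol=0.301, Σhalf²=0.554137
  +G: nom +15.600 → Σnom=-126.340; wc +0.240/-0.240 → slack +2.095/-1.708; half-tol=0.240, Σhalf²=0.611737
  +H: nom +32.900 → Σnom=-93.440; wc +0.280/-0.140 → slack +2.375/-1.848; half-tol=0.210, Σhalf²=0.655837
  -I: nom -27.500 → Σnom=-120.940; wc +0.190/-0.190 → slack +2.565/-2.038; half-tol=0.190, Σhalf²=0.691937
Nominal = -120.940. Worst-case = [-120.940 - 2.038, -120.940 + 2.565] = [-122.978, -118.375]. RSS = √0.691937 = 0.832.

nominal=-120.940 wc=[-122.978,-118.375] rss=0.832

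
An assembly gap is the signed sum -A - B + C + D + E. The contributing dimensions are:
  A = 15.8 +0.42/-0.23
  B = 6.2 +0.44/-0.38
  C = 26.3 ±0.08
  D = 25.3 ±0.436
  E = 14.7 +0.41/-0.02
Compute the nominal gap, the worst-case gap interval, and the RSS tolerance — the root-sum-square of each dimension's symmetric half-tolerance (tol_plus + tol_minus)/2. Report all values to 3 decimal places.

nominal=44.300 wc=[42.904,45.836] rss=0.719

Stack each dimension's contribution:
  -A: nom -15.800 → Σnom=-15.800; wc +0.230/-0.420 → slack +0.230/-0.420; half-tol=0.325, Σhalf²=0.105625
  -B: nom -6.200 → Σnom=-22.000; wc +0.380/-0.440 → slack +0.610/-0.860; half-tol=0.410, Σhalf²=0.273725
  +C: nom +26.300 → Σnom=4.300; wc +0.080/-0.080 → slack +0.690/-0.940; half-tol=0.080, Σhalf²=0.280125
  +D: nom +25.300 → Σnom=29.600; wc +0.436/-0.436 → slack +1.126/-1.376; half-tol=0.436, Σhalf²=0.470221
  +E: nom +14.700 → Σnom=44.300; wc +0.410/-0.020 → slack +1.536/-1.396; half-tol=0.215, Σhalf²=0.516446
Nominal = 44.300. Worst-case = [44.300 - 1.396, 44.300 + 1.536] = [42.904, 45.836]. RSS = √0.516446 = 0.719.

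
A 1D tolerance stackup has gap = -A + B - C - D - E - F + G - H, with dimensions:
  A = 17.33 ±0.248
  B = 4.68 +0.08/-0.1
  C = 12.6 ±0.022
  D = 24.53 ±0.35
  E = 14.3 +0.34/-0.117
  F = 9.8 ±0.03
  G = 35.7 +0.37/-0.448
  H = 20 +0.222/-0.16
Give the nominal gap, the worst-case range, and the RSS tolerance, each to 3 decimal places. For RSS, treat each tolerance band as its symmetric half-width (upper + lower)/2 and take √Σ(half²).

Stack each dimension's contribution:
  -A: nom -17.330 → Σnom=-17.330; wc +0.248/-0.248 → slack +0.248/-0.248; half-tol=0.248, Σhalf²=0.061504
  +B: nom +4.680 → Σnom=-12.650; wc +0.080/-0.100 → slack +0.328/-0.348; half-tol=0.090, Σhalf²=0.069604
  -C: nom -12.600 → Σnom=-25.250; wc +0.022/-0.022 → slack +0.350/-0.370; half-tol=0.022, Σhalf²=0.070088
  -D: nom -24.530 → Σnom=-49.780; wc +0.350/-0.350 → slack +0.700/-0.720; half-tol=0.350, Σhalf²=0.192588
  -E: nom -14.300 → Σnom=-64.080; wc +0.117/-0.340 → slack +0.817/-1.060; half-tol=0.229, Σhalf²=0.244800
  -F: nom -9.800 → Σnom=-73.880; wc +0.030/-0.030 → slack +0.847/-1.090; half-tol=0.030, Σhalf²=0.245700
  +G: nom +35.700 → Σnom=-38.180; wc +0.370/-0.448 → slack +1.217/-1.538; half-tol=0.409, Σhalf²=0.412981
  -H: nom -20.000 → Σnom=-58.180; wc +0.160/-0.222 → slack +1.377/-1.760; half-tol=0.191, Σhalf²=0.449462
Nominal = -58.180. Worst-case = [-58.180 - 1.760, -58.180 + 1.377] = [-59.940, -56.803]. RSS = √0.449462 = 0.670.

nominal=-58.180 wc=[-59.940,-56.803] rss=0.670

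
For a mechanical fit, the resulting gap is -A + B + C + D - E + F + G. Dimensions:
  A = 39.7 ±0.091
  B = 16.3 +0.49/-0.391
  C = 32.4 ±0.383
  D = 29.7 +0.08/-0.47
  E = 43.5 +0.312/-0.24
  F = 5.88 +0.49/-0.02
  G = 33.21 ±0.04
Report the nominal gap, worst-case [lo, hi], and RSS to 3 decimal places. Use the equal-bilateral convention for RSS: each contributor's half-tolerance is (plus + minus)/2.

nominal=34.290 wc=[32.583,36.104] rss=0.753

Stack each dimension's contribution:
  -A: nom -39.700 → Σnom=-39.700; wc +0.091/-0.091 → slack +0.091/-0.091; half-tol=0.091, Σhalf²=0.008281
  +B: nom +16.300 → Σnom=-23.400; wc +0.490/-0.391 → slack +0.581/-0.482; half-tol=0.441, Σhalf²=0.202321
  +C: nom +32.400 → Σnom=9.000; wc +0.383/-0.383 → slack +0.964/-0.865; half-tol=0.383, Σhalf²=0.349010
  +D: nom +29.700 → Σnom=38.700; wc +0.080/-0.470 → slack +1.044/-1.335; half-tol=0.275, Σhalf²=0.424635
  -E: nom -43.500 → Σnom=-4.800; wc +0.240/-0.312 → slack +1.284/-1.647; half-tol=0.276, Σhalf²=0.500811
  +F: nom +5.880 → Σnom=1.080; wc +0.490/-0.020 → slack +1.774/-1.667; half-tol=0.255, Σhalf²=0.565836
  +G: nom +33.210 → Σnom=34.290; wc +0.040/-0.040 → slack +1.814/-1.707; half-tol=0.040, Σhalf²=0.567436
Nominal = 34.290. Worst-case = [34.290 - 1.707, 34.290 + 1.814] = [32.583, 36.104]. RSS = √0.567436 = 0.753.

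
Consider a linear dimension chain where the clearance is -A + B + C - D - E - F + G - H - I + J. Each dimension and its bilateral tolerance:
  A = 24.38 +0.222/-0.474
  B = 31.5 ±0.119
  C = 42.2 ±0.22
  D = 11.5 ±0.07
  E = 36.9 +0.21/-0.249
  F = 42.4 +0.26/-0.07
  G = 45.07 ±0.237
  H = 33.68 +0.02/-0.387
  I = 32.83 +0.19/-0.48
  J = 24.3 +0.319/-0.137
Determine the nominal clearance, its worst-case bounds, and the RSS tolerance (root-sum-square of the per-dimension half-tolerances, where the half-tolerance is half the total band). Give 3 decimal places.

Stack each dimension's contribution:
  -A: nom -24.380 → Σnom=-24.380; wc +0.474/-0.222 → slack +0.474/-0.222; half-tol=0.348, Σhalf²=0.121104
  +B: nom +31.500 → Σnom=7.120; wc +0.119/-0.119 → slack +0.593/-0.341; half-tol=0.119, Σhalf²=0.135265
  +C: nom +42.200 → Σnom=49.320; wc +0.220/-0.220 → slack +0.813/-0.561; half-tol=0.220, Σhalf²=0.183665
  -D: nom -11.500 → Σnom=37.820; wc +0.070/-0.070 → slack +0.883/-0.631; half-tol=0.070, Σhalf²=0.188565
  -E: nom -36.900 → Σnom=0.920; wc +0.249/-0.210 → slack +1.132/-0.841; half-tol=0.229, Σhalf²=0.241235
  -F: nom -42.400 → Σnom=-41.480; wc +0.070/-0.260 → slack +1.202/-1.101; half-tol=0.165, Σhalf²=0.268460
  +G: nom +45.070 → Σnom=3.590; wc +0.237/-0.237 → slack +1.439/-1.338; half-tol=0.237, Σhalf²=0.324629
  -H: nom -33.680 → Σnom=-30.090; wc +0.387/-0.020 → slack +1.826/-1.358; half-tol=0.204, Σhalf²=0.366041
  -I: nom -32.830 → Σnom=-62.920; wc +0.480/-0.190 → slack +2.306/-1.548; half-tol=0.335, Σhalf²=0.478266
  +J: nom +24.300 → Σnom=-38.620; wc +0.319/-0.137 → slack +2.625/-1.685; half-tol=0.228, Σhalf²=0.530250
Nominal = -38.620. Worst-case = [-38.620 - 1.685, -38.620 + 2.625] = [-40.305, -35.995]. RSS = √0.530250 = 0.728.

nominal=-38.620 wc=[-40.305,-35.995] rss=0.728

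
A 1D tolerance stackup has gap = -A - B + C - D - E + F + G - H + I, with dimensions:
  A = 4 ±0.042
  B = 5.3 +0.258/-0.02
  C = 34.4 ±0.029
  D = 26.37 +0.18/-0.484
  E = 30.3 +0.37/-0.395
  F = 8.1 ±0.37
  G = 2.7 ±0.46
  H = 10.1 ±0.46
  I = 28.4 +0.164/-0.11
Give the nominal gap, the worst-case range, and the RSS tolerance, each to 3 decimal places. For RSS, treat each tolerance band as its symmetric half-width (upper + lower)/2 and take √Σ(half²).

nominal=-2.470 wc=[-4.749,-0.046] rss=0.926

Stack each dimension's contribution:
  -A: nom -4.000 → Σnom=-4.000; wc +0.042/-0.042 → slack +0.042/-0.042; half-tol=0.042, Σhalf²=0.001764
  -B: nom -5.300 → Σnom=-9.300; wc +0.020/-0.258 → slack +0.062/-0.300; half-tol=0.139, Σhalf²=0.021085
  +C: nom +34.400 → Σnom=25.100; wc +0.029/-0.029 → slack +0.091/-0.329; half-tol=0.029, Σhalf²=0.021926
  -D: nom -26.370 → Σnom=-1.270; wc +0.484/-0.180 → slack +0.575/-0.509; half-tol=0.332, Σhalf²=0.132150
  -E: nom -30.300 → Σnom=-31.570; wc +0.395/-0.370 → slack +0.970/-0.879; half-tol=0.383, Σhalf²=0.278456
  +F: nom +8.100 → Σnom=-23.470; wc +0.370/-0.370 → slack +1.340/-1.249; half-tol=0.370, Σhalf²=0.415356
  +G: nom +2.700 → Σnom=-20.770; wc +0.460/-0.460 → slack +1.800/-1.709; half-tol=0.460, Σhalf²=0.626956
  -H: nom -10.100 → Σnom=-30.870; wc +0.460/-0.460 → slack +2.260/-2.169; half-tol=0.460, Σhalf²=0.838556
  +I: nom +28.400 → Σnom=-2.470; wc +0.164/-0.110 → slack +2.424/-2.279; half-tol=0.137, Σhalf²=0.857325
Nominal = -2.470. Worst-case = [-2.470 - 2.279, -2.470 + 2.424] = [-4.749, -0.046]. RSS = √0.857325 = 0.926.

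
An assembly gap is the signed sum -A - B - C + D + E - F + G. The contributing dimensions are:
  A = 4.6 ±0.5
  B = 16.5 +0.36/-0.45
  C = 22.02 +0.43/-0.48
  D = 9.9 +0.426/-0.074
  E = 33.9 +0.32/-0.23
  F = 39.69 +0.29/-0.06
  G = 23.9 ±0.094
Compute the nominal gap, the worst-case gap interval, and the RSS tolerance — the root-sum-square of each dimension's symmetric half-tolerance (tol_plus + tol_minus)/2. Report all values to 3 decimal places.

nominal=-15.110 wc=[-17.088,-12.780] rss=0.894

Stack each dimension's contribution:
  -A: nom -4.600 → Σnom=-4.600; wc +0.500/-0.500 → slack +0.500/-0.500; half-tol=0.500, Σhalf²=0.250000
  -B: nom -16.500 → Σnom=-21.100; wc +0.450/-0.360 → slack +0.950/-0.860; half-tol=0.405, Σhalf²=0.414025
  -C: nom -22.020 → Σnom=-43.120; wc +0.480/-0.430 → slack +1.430/-1.290; half-tol=0.455, Σhalf²=0.621050
  +D: nom +9.900 → Σnom=-33.220; wc +0.426/-0.074 → slack +1.856/-1.364; half-tol=0.250, Σhalf²=0.683550
  +E: nom +33.900 → Σnom=0.680; wc +0.320/-0.230 → slack +2.176/-1.594; half-tol=0.275, Σhalf²=0.759175
  -F: nom -39.690 → Σnom=-39.010; wc +0.060/-0.290 → slack +2.236/-1.884; half-tol=0.175, Σhalf²=0.789800
  +G: nom +23.900 → Σnom=-15.110; wc +0.094/-0.094 → slack +2.330/-1.978; half-tol=0.094, Σhalf²=0.798636
Nominal = -15.110. Worst-case = [-15.110 - 1.978, -15.110 + 2.330] = [-17.088, -12.780]. RSS = √0.798636 = 0.894.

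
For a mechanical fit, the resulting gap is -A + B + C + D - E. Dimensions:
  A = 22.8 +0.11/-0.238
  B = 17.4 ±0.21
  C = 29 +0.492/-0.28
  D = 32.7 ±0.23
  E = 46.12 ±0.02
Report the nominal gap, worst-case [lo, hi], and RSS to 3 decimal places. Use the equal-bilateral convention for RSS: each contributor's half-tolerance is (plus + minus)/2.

Stack each dimension's contribution:
  -A: nom -22.800 → Σnom=-22.800; wc +0.238/-0.110 → slack +0.238/-0.110; half-tol=0.174, Σhalf²=0.030276
  +B: nom +17.400 → Σnom=-5.400; wc +0.210/-0.210 → slack +0.448/-0.320; half-tol=0.210, Σhalf²=0.074376
  +C: nom +29.000 → Σnom=23.600; wc +0.492/-0.280 → slack +0.940/-0.600; half-tol=0.386, Σhalf²=0.223372
  +D: nom +32.700 → Σnom=56.300; wc +0.230/-0.230 → slack +1.170/-0.830; half-tol=0.230, Σhalf²=0.276272
  -E: nom -46.120 → Σnom=10.180; wc +0.020/-0.020 → slack +1.190/-0.850; half-tol=0.020, Σhalf²=0.276672
Nominal = 10.180. Worst-case = [10.180 - 0.850, 10.180 + 1.190] = [9.330, 11.370]. RSS = √0.276672 = 0.526.

nominal=10.180 wc=[9.330,11.370] rss=0.526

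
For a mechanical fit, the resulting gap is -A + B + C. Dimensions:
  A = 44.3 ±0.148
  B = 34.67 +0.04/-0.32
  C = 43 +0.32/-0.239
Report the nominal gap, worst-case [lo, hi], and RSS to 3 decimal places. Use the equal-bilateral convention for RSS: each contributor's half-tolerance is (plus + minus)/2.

Stack each dimension's contribution:
  -A: nom -44.300 → Σnom=-44.300; wc +0.148/-0.148 → slack +0.148/-0.148; half-tol=0.148, Σhalf²=0.021904
  +B: nom +34.670 → Σnom=-9.630; wc +0.040/-0.320 → slack +0.188/-0.468; half-tol=0.180, Σhalf²=0.054304
  +C: nom +43.000 → Σnom=33.370; wc +0.320/-0.239 → slack +0.508/-0.707; half-tol=0.279, Σhalf²=0.132424
Nominal = 33.370. Worst-case = [33.370 - 0.707, 33.370 + 0.508] = [32.663, 33.878]. RSS = √0.132424 = 0.364.

nominal=33.370 wc=[32.663,33.878] rss=0.364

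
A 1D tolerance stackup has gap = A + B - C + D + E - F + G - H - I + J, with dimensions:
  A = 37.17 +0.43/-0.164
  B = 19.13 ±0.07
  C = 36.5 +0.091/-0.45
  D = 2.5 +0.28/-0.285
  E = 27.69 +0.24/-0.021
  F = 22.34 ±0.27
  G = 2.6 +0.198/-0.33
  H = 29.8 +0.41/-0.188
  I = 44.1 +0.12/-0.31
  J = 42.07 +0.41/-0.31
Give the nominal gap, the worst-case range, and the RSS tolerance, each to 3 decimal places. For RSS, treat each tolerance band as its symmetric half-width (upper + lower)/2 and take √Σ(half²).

Stack each dimension's contribution:
  +A: nom +37.170 → Σnom=37.170; wc +0.430/-0.164 → slack +0.430/-0.164; half-tol=0.297, Σhalf²=0.088209
  +B: nom +19.130 → Σnom=56.300; wc +0.070/-0.070 → slack +0.500/-0.234; half-tol=0.070, Σhalf²=0.093109
  -C: nom -36.500 → Σnom=19.800; wc +0.450/-0.091 → slack +0.950/-0.325; half-tol=0.271, Σhalf²=0.166279
  +D: nom +2.500 → Σnom=22.300; wc +0.280/-0.285 → slack +1.230/-0.610; half-tol=0.282, Σhalf²=0.246085
  +E: nom +27.690 → Σnom=49.990; wc +0.240/-0.021 → slack +1.470/-0.631; half-tol=0.131, Σhalf²=0.263116
  -F: nom -22.340 → Σnom=27.650; wc +0.270/-0.270 → slack +1.740/-0.901; half-tol=0.270, Σhalf²=0.336016
  +G: nom +2.600 → Σnom=30.250; wc +0.198/-0.330 → slack +1.938/-1.231; half-tol=0.264, Σhalf²=0.405712
  -H: nom -29.800 → Σnom=0.450; wc +0.188/-0.410 → slack +2.126/-1.641; half-tol=0.299, Σhalf²=0.495113
  -I: nom -44.100 → Σnom=-43.650; wc +0.310/-0.120 → slack +2.436/-1.761; half-tol=0.215, Σhalf²=0.541338
  +J: nom +42.070 → Σnom=-1.580; wc +0.410/-0.310 → slack +2.846/-2.071; half-tol=0.360, Σhalf²=0.670938
Nominal = -1.580. Worst-case = [-1.580 - 2.071, -1.580 + 2.846] = [-3.651, 1.266]. RSS = √0.670938 = 0.819.

nominal=-1.580 wc=[-3.651,1.266] rss=0.819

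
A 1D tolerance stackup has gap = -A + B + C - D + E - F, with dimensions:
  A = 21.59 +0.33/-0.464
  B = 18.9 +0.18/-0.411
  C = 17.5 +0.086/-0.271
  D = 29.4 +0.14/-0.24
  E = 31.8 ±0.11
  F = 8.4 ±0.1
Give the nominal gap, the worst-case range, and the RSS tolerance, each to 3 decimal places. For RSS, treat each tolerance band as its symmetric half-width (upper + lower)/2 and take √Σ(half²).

Stack each dimension's contribution:
  -A: nom -21.590 → Σnom=-21.590; wc +0.464/-0.330 → slack +0.464/-0.330; half-tol=0.397, Σhalf²=0.157609
  +B: nom +18.900 → Σnom=-2.690; wc +0.180/-0.411 → slack +0.644/-0.741; half-tol=0.295, Σhalf²=0.244929
  +C: nom +17.500 → Σnom=14.810; wc +0.086/-0.271 → slack +0.730/-1.012; half-tol=0.178, Σhalf²=0.276792
  -D: nom -29.400 → Σnom=-14.590; wc +0.240/-0.140 → slack +0.970/-1.152; half-tol=0.190, Σhalf²=0.312892
  +E: nom +31.800 → Σnom=17.210; wc +0.110/-0.110 → slack +1.080/-1.262; half-tol=0.110, Σhalf²=0.324992
  -F: nom -8.400 → Σnom=8.810; wc +0.100/-0.100 → slack +1.180/-1.362; half-tol=0.100, Σhalf²=0.334992
Nominal = 8.810. Worst-case = [8.810 - 1.362, 8.810 + 1.180] = [7.448, 9.990]. RSS = √0.334992 = 0.579.

nominal=8.810 wc=[7.448,9.990] rss=0.579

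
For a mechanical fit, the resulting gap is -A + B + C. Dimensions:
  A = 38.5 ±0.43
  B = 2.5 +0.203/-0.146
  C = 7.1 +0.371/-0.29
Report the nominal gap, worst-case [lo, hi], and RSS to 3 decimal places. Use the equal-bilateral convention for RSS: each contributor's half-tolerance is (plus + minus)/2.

nominal=-28.900 wc=[-29.766,-27.896] rss=0.570

Stack each dimension's contribution:
  -A: nom -38.500 → Σnom=-38.500; wc +0.430/-0.430 → slack +0.430/-0.430; half-tol=0.430, Σhalf²=0.184900
  +B: nom +2.500 → Σnom=-36.000; wc +0.203/-0.146 → slack +0.633/-0.576; half-tol=0.174, Σhalf²=0.215350
  +C: nom +7.100 → Σnom=-28.900; wc +0.371/-0.290 → slack +1.004/-0.866; half-tol=0.331, Σhalf²=0.324580
Nominal = -28.900. Worst-case = [-28.900 - 0.866, -28.900 + 1.004] = [-29.766, -27.896]. RSS = √0.324580 = 0.570.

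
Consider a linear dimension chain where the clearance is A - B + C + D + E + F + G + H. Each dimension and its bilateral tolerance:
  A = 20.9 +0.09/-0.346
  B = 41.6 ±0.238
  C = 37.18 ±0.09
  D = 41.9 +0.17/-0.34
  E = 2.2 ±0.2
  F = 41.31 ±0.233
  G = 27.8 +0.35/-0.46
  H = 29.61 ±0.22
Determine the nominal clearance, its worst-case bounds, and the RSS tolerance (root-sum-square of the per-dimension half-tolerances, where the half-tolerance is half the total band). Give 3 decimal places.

nominal=159.300 wc=[157.173,160.891] rss=0.696

Stack each dimension's contribution:
  +A: nom +20.900 → Σnom=20.900; wc +0.090/-0.346 → slack +0.090/-0.346; half-tol=0.218, Σhalf²=0.047524
  -B: nom -41.600 → Σnom=-20.700; wc +0.238/-0.238 → slack +0.328/-0.584; half-tol=0.238, Σhalf²=0.104168
  +C: nom +37.180 → Σnom=16.480; wc +0.090/-0.090 → slack +0.418/-0.674; half-tol=0.090, Σhalf²=0.112268
  +D: nom +41.900 → Σnom=58.380; wc +0.170/-0.340 → slack +0.588/-1.014; half-tol=0.255, Σhalf²=0.177293
  +E: nom +2.200 → Σnom=60.580; wc +0.200/-0.200 → slack +0.788/-1.214; half-tol=0.200, Σhalf²=0.217293
  +F: nom +41.310 → Σnom=101.890; wc +0.233/-0.233 → slack +1.021/-1.447; half-tol=0.233, Σhalf²=0.271582
  +G: nom +27.800 → Σnom=129.690; wc +0.350/-0.460 → slack +1.371/-1.907; half-tol=0.405, Σhalf²=0.435607
  +H: nom +29.610 → Σnom=159.300; wc +0.220/-0.220 → slack +1.591/-2.127; half-tol=0.220, Σhalf²=0.484007
Nominal = 159.300. Worst-case = [159.300 - 2.127, 159.300 + 1.591] = [157.173, 160.891]. RSS = √0.484007 = 0.696.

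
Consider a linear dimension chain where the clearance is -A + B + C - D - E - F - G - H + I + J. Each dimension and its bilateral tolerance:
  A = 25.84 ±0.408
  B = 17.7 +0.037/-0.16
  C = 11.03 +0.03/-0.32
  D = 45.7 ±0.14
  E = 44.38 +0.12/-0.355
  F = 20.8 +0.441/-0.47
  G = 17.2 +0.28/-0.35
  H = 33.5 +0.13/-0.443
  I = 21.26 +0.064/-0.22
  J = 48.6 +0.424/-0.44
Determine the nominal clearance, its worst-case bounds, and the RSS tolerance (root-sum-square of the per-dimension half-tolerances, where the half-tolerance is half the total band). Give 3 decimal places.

Stack each dimension's contribution:
  -A: nom -25.840 → Σnom=-25.840; wc +0.408/-0.408 → slack +0.408/-0.408; half-tol=0.408, Σhalf²=0.166464
  +B: nom +17.700 → Σnom=-8.140; wc +0.037/-0.160 → slack +0.445/-0.568; half-tol=0.099, Σhalf²=0.176166
  +C: nom +11.030 → Σnom=2.890; wc +0.030/-0.320 → slack +0.475/-0.888; half-tol=0.175, Σhalf²=0.206791
  -D: nom -45.700 → Σnom=-42.810; wc +0.140/-0.140 → slack +0.615/-1.028; half-tol=0.140, Σhalf²=0.226391
  -E: nom -44.380 → Σnom=-87.190; wc +0.355/-0.120 → slack +0.970/-1.148; half-tol=0.237, Σhalf²=0.282797
  -F: nom -20.800 → Σnom=-107.990; wc +0.470/-0.441 → slack +1.440/-1.589; half-tol=0.456, Σhalf²=0.490278
  -G: nom -17.200 → Σnom=-125.190; wc +0.350/-0.280 → slack +1.790/-1.869; half-tol=0.315, Σhalf²=0.589503
  -H: nom -33.500 → Σnom=-158.690; wc +0.443/-0.130 → slack +2.233/-1.999; half-tol=0.286, Σhalf²=0.671585
  +I: nom +21.260 → Σnom=-137.430; wc +0.064/-0.220 → slack +2.297/-2.219; half-tol=0.142, Σhalf²=0.691749
  +J: nom +48.600 → Σnom=-88.830; wc +0.424/-0.440 → slack +2.721/-2.659; half-tol=0.432, Σhalf²=0.878373
Nominal = -88.830. Worst-case = [-88.830 - 2.659, -88.830 + 2.721] = [-91.489, -86.109]. RSS = √0.878373 = 0.937.

nominal=-88.830 wc=[-91.489,-86.109] rss=0.937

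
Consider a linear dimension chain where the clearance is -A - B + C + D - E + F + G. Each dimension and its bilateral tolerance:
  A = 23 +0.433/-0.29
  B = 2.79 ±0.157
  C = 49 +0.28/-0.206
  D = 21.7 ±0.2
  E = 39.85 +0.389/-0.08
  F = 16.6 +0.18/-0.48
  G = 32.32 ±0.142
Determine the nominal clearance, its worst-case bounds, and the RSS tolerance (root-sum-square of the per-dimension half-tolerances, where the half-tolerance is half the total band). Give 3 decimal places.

nominal=53.980 wc=[51.973,55.309] rss=0.662

Stack each dimension's contribution:
  -A: nom -23.000 → Σnom=-23.000; wc +0.290/-0.433 → slack +0.290/-0.433; half-tol=0.361, Σhalf²=0.130682
  -B: nom -2.790 → Σnom=-25.790; wc +0.157/-0.157 → slack +0.447/-0.590; half-tol=0.157, Σhalf²=0.155331
  +C: nom +49.000 → Σnom=23.210; wc +0.280/-0.206 → slack +0.727/-0.796; half-tol=0.243, Σhalf²=0.214380
  +D: nom +21.700 → Σnom=44.910; wc +0.200/-0.200 → slack +0.927/-0.996; half-tol=0.200, Σhalf²=0.254380
  -E: nom -39.850 → Σnom=5.060; wc +0.080/-0.389 → slack +1.007/-1.385; half-tol=0.235, Σhalf²=0.309370
  +F: nom +16.600 → Σnom=21.660; wc +0.180/-0.480 → slack +1.187/-1.865; half-tol=0.330, Σhalf²=0.418270
  +G: nom +32.320 → Σnom=53.980; wc +0.142/-0.142 → slack +1.329/-2.007; half-tol=0.142, Σhalf²=0.438435
Nominal = 53.980. Worst-case = [53.980 - 2.007, 53.980 + 1.329] = [51.973, 55.309]. RSS = √0.438435 = 0.662.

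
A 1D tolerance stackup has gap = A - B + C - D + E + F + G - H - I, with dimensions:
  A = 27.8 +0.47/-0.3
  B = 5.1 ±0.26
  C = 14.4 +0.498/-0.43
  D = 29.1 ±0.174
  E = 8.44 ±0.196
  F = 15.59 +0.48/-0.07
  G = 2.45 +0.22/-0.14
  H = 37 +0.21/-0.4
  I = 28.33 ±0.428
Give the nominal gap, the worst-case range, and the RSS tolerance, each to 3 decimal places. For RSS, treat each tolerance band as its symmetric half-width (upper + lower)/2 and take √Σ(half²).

nominal=-30.850 wc=[-33.058,-27.724] rss=0.940

Stack each dimension's contribution:
  +A: nom +27.800 → Σnom=27.800; wc +0.470/-0.300 → slack +0.470/-0.300; half-tol=0.385, Σhalf²=0.148225
  -B: nom -5.100 → Σnom=22.700; wc +0.260/-0.260 → slack +0.730/-0.560; half-tol=0.260, Σhalf²=0.215825
  +C: nom +14.400 → Σnom=37.100; wc +0.498/-0.430 → slack +1.228/-0.990; half-tol=0.464, Σhalf²=0.431121
  -D: nom -29.100 → Σnom=8.000; wc +0.174/-0.174 → slack +1.402/-1.164; half-tol=0.174, Σhalf²=0.461397
  +E: nom +8.440 → Σnom=16.440; wc +0.196/-0.196 → slack +1.598/-1.360; half-tol=0.196, Σhalf²=0.499813
  +F: nom +15.590 → Σnom=32.030; wc +0.480/-0.070 → slack +2.078/-1.430; half-tol=0.275, Σhalf²=0.575438
  +G: nom +2.450 → Σnom=34.480; wc +0.220/-0.140 → slack +2.298/-1.570; half-tol=0.180, Σhalf²=0.607838
  -H: nom -37.000 → Σnom=-2.520; wc +0.400/-0.210 → slack +2.698/-1.780; half-tol=0.305, Σhalf²=0.700863
  -I: nom -28.330 → Σnom=-30.850; wc +0.428/-0.428 → slack +3.126/-2.208; half-tol=0.428, Σhalf²=0.884047
Nominal = -30.850. Worst-case = [-30.850 - 2.208, -30.850 + 3.126] = [-33.058, -27.724]. RSS = √0.884047 = 0.940.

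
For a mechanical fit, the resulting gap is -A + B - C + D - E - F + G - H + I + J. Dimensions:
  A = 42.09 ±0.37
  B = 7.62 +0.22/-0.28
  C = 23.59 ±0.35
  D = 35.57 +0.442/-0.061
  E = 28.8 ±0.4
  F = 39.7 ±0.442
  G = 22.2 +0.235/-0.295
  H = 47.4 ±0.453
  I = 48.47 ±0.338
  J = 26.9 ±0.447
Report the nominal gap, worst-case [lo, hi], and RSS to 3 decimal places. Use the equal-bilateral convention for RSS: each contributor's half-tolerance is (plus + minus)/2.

Stack each dimension's contribution:
  -A: nom -42.090 → Σnom=-42.090; wc +0.370/-0.370 → slack +0.370/-0.370; half-tol=0.370, Σhalf²=0.136900
  +B: nom +7.620 → Σnom=-34.470; wc +0.220/-0.280 → slack +0.590/-0.650; half-tol=0.250, Σhalf²=0.199400
  -C: nom -23.590 → Σnom=-58.060; wc +0.350/-0.350 → slack +0.940/-1.000; half-tol=0.350, Σhalf²=0.321900
  +D: nom +35.570 → Σnom=-22.490; wc +0.442/-0.061 → slack +1.382/-1.061; half-tol=0.252, Σhalf²=0.385152
  -E: nom -28.800 → Σnom=-51.290; wc +0.400/-0.400 → slack +1.782/-1.461; half-tol=0.400, Σhalf²=0.545152
  -F: nom -39.700 → Σnom=-90.990; wc +0.442/-0.442 → slack +2.224/-1.903; half-tol=0.442, Σhalf²=0.740516
  +G: nom +22.200 → Σnom=-68.790; wc +0.235/-0.295 → slack +2.459/-2.198; half-tol=0.265, Σhalf²=0.810741
  -H: nom -47.400 → Σnom=-116.190; wc +0.453/-0.453 → slack +2.912/-2.651; half-tol=0.453, Σhalf²=1.015950
  +I: nom +48.470 → Σnom=-67.720; wc +0.338/-0.338 → slack +3.250/-2.989; half-tol=0.338, Σhalf²=1.130194
  +J: nom +26.900 → Σnom=-40.820; wc +0.447/-0.447 → slack +3.697/-3.436; half-tol=0.447, Σhalf²=1.330003
Nominal = -40.820. Worst-case = [-40.820 - 3.436, -40.820 + 3.697] = [-44.256, -37.123]. RSS = √1.330003 = 1.153.

nominal=-40.820 wc=[-44.256,-37.123] rss=1.153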